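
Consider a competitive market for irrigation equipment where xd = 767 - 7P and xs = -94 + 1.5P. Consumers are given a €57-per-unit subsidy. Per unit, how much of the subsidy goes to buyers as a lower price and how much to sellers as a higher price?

Buyers gain 171/17 per unit; sellers gain 798/17 per unit

Pre-subsidy: 767 - 7P = -94 + 1.5P gives P* = 1722/17, x* = 985/17.
With the rebate, buyers effectively pay Pb = Ps − 57, where Ps is the price sellers receive.
Demand in terms of Ps becomes xd = 767 − 7(Ps − 57) = 1166 - 7Ps. Setting this equal to supply: 1166 - 7Ps = -94 + 1.5Ps, so Ps = 2520/17.
Buyers pay Pb = 2520/17 − 57 = 1551/17; x' = -94 + 1.5·(2520/17) = 2182/17.
Buyers' price falls by P* − Pb = 1722/17 − 1551/17 = 171/17; sellers' price rises by Ps − P* = 2520/17 − 1722/17 = 798/17.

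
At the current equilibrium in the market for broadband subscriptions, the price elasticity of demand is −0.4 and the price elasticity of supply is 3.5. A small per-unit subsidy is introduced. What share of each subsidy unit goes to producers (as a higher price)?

For a small subsidy around the equilibrium, the benefit split depends on the relative slopes, which at a point are proportional to the elasticities.
Buyer share = εs/(εs + |εd|) = 3.5/(3.5 + 0.4) = 35/39; seller share = |εd|/(εs + |εd|) = 4/39.
So producers capture 4/39 of the subsidy.

Producer share = 4/39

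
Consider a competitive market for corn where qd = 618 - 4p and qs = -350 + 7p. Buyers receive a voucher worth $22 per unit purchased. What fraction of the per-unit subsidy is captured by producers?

Producer share = 4/11

Pre-subsidy: 618 - 4p = -350 + 7p gives p* = 88, q* = 266.
With the rebate, buyers effectively pay pb = ps − 22, where ps is the price sellers receive.
Demand in terms of ps becomes qd = 618 − 4(ps − 22) = 706 - 4ps. Setting this equal to supply: 706 - 4ps = -350 + 7ps, so ps = 96.
Buyers pay pb = 96 − 22 = 74; q' = -350 + 7·96 = 322.
Buyers' price falls by p* − pb = 88 − 74 = 14; sellers' price rises by ps − p* = 96 − 88 = 8.
So producers capture 8/22 = 4/11 of each unit of subsidy.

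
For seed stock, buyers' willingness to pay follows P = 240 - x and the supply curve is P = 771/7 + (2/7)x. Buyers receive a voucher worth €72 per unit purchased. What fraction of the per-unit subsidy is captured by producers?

Producer share = 2/9

Pre-subsidy: 240 - x = 771/7 + (2/7)x gives x* = 101 and P* = 139.
With the rebate, buyers effectively pay Pb = Ps − 72, where Ps is the price sellers receive.
On the curves, Pb = 240 - x and Ps = 771/7 + (2/7)x; the wedge Ps − Pb = 72 gives 771/7 + (2/7)x − (240 - x) = 72, so x' = 157.
Then Pb = 240 − 1·157 = 83 and Ps = 771/7 + (2/7)·157 = 155.
Buyers' price falls by P* − Pb = 139 − 83 = 56; sellers' price rises by Ps − P* = 155 − 139 = 16.
So producers capture 16/72 = 2/9 of each unit of subsidy.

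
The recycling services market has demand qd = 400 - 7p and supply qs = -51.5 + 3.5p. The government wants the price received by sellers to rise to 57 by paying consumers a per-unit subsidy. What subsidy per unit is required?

At a seller price of 57, quantity supplied is -51.5 + 3.5·57 = 148.
Buyers absorb 148 only when they pay pb with 400 − 7·pb = 148, i.e. pb = 36.
s = ps − pb = 57 − 36 = 21.

Required subsidy s = 21 per unit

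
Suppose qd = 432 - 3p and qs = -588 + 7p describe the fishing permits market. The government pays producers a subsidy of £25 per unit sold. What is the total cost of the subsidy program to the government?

Pre-subsidy: 432 - 3p = -588 + 7p gives p* = 102, q* = 126.
With the subsidy, sellers receive ps = pb + 25 for each unit, where pb is the price buyers pay.
Supply in terms of pb becomes qs = -588 + 7(pb + 25) = -413 + 7pb. Setting this equal to demand: 432 - 3pb = -413 + 7pb, so pb = 84.5.
Sellers receive ps = 84.5 + 25 = 109.5; q' = 432 − 3·84.5 = 178.5.
Government outlay = subsidy × quantity = 25 × 178.5 = 4462.5.

Government cost = £4462.5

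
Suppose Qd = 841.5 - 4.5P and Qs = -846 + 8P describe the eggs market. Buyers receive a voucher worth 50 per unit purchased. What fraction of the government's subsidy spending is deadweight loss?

Pre-subsidy: 841.5 - 4.5P = -846 + 8P gives P* = 135, Q* = 234.
With the rebate, buyers effectively pay Pb = Ps − 50, where Ps is the price sellers receive.
Demand in terms of Ps becomes Qd = 841.5 − 4.5(Ps − 50) = 1066.5 - 4.5Ps. Setting this equal to supply: 1066.5 - 4.5Ps = -846 + 8Ps, so Ps = 153.
Buyers pay Pb = 153 − 50 = 103; Q' = -846 + 8·153 = 378.
ΔCS = ½(234 + 378)(135 − 103) = 9792; ΔPS = ½(234 + 378)(153 − 135) = 5508.
Government spending = 50 × 378 = 18900.
DWL = ½ × 50 × (378 − 234) = 3600; fraction = 3600 / 18900 = 4/21.

DWL / government spending = 4/21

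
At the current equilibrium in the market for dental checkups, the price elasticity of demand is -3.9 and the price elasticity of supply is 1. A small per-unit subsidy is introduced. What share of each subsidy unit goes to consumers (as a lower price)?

Consumer share = 10/49

For a small subsidy around the equilibrium, the benefit split depends on the relative slopes, which at a point are proportional to the elasticities.
Buyer share = εs/(εs + |εd|) = 1/(1 + 3.9) = 10/49; seller share = |εd|/(εs + |εd|) = 39/49.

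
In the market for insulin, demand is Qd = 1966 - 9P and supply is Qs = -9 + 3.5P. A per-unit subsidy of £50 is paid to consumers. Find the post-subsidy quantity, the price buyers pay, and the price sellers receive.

Q' = 670; buyers pay £144; sellers receive £194

Pre-subsidy: 1966 - 9P = -9 + 3.5P gives P* = 158, Q* = 544.
With the rebate, buyers effectively pay Pb = Ps − 50, where Ps is the price sellers receive.
Demand in terms of Ps becomes Qd = 1966 − 9(Ps − 50) = 2416 - 9Ps. Setting this equal to supply: 2416 - 9Ps = -9 + 3.5Ps, so Ps = 194.
Buyers pay Pb = 194 − 50 = 144; Q' = -9 + 3.5·194 = 670.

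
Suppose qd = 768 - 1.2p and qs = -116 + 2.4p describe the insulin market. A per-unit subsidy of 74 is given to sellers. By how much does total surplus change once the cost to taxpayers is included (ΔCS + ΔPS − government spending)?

Pre-subsidy: 768 - 1.2p = -116 + 2.4p gives p* = 2210/9, q* = 1420/3.
With the subsidy, sellers receive ps = pb + 74 for each unit, where pb is the price buyers pay.
Supply in terms of pb becomes qs = -116 + 2.4(pb + 74) = 61.6 + 2.4pb. Setting this equal to demand: 768 - 1.2pb = 61.6 + 2.4pb, so pb = 1766/9.
Sellers receive ps = 1766/9 + 74 = 2432/9; q' = 768 − 1.2·(1766/9) = 7988/15.
ΔCS = ½(1420/3 + 7988/15)(2210/9 − 1766/9) = 1116512/45; ΔPS = ½(1420/3 + 7988/15)(2432/9 − 2210/9) = 558256/45.
Government spending = 74 × 7988/15 = 591112/15.
Net change = 1116512/45 + 558256/45 − 591112/15 = -2190.4. The loss equals the DWL triangle ½·74·59.2.

Net change in total surplus = -2190.4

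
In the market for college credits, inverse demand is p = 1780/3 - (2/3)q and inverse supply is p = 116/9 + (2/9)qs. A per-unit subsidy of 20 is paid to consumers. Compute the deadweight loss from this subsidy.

Pre-subsidy: 1780/3 - (2/3)q = 116/9 + (2/9)q gives q* = 653 and p* = 158.
With the rebate, buyers effectively pay pb = ps − 20, where ps is the price sellers receive.
On the curves, pb = 1780/3 - (2/3)q and ps = 116/9 + (2/9)q; the wedge ps − pb = 20 gives 116/9 + (2/9)q − (1780/3 - (2/3)q) = 20, so q' = 675.5.
Then pb = 1780/3 − (2/3)·675.5 = 143 and ps = 116/9 + (2/9)·675.5 = 163.
The subsidy expands output by 675.5 − 653 = 22.5 past the efficient level; on those units the gap between marginal cost and willingness to pay runs from 0 up to 20.
DWL = ½ × 20 × 22.5 = 225.

Deadweight loss = 225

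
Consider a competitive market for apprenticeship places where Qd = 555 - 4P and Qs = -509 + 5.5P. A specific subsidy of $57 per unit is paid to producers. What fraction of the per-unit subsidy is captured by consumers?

Pre-subsidy: 555 - 4P = -509 + 5.5P gives P* = 112, Q* = 107.
With the subsidy, sellers receive Ps = Pb + 57 for each unit, where Pb is the price buyers pay.
Supply in terms of Pb becomes Qs = -509 + 5.5(Pb + 57) = -195.5 + 5.5Pb. Setting this equal to demand: 555 - 4Pb = -195.5 + 5.5Pb, so Pb = 79.
Sellers receive Ps = 79 + 57 = 136; Q' = 555 − 4·79 = 239.
Buyers' price falls by P* − Pb = 112 − 79 = 33; sellers' price rises by Ps − P* = 136 − 112 = 24.
So consumers capture 33/57 = 11/19 of each unit of subsidy.

Consumer share = 11/19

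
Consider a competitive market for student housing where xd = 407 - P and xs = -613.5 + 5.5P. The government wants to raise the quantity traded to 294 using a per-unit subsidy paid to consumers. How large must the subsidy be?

Required subsidy s = 52 per unit

At x = 294, invert demand for the buyer price: Pb = (407 − 294)/1 = 113; invert supply for the seller price: Ps = (294 − (-613.5))/5.5 = 165.
The subsidy must fill the gap: s = Ps − Pb = 165 − 113 = 52.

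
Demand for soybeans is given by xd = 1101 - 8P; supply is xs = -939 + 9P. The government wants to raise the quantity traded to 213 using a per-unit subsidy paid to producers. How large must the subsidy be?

Required subsidy s = 17 per unit

At x = 213, invert demand for the buyer price: Pb = (1101 − 213)/8 = 111; invert supply for the seller price: Ps = (213 − (-939))/9 = 128.
The subsidy must fill the gap: s = Ps − Pb = 128 − 111 = 17.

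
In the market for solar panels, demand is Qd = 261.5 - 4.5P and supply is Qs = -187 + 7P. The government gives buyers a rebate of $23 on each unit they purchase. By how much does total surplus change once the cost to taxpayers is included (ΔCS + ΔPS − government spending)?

Net change in total surplus = -$724.5

Pre-subsidy: 261.5 - 4.5P = -187 + 7P gives P* = 39, Q* = 86.
With the rebate, buyers effectively pay Pb = Ps − 23, where Ps is the price sellers receive.
Demand in terms of Ps becomes Qd = 261.5 − 4.5(Ps − 23) = 365 - 4.5Ps. Setting this equal to supply: 365 - 4.5Ps = -187 + 7Ps, so Ps = 48.
Buyers pay Pb = 48 − 23 = 25; Q' = -187 + 7·48 = 149.
ΔCS = ½(86 + 149)(39 − 25) = 1645; ΔPS = ½(86 + 149)(48 − 39) = 1057.5.
Government spending = 23 × 149 = 3427.
Net change = 1645 + 1057.5 − 3427 = -724.5. The loss equals the DWL triangle ½·23·63.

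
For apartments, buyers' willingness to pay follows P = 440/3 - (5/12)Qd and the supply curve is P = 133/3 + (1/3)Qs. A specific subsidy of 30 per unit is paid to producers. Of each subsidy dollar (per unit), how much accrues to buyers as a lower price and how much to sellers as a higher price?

Buyers gain 50/3 per unit; sellers gain 40/3 per unit

Pre-subsidy: 440/3 - (5/12)Q = 133/3 + (1/3)Q gives Q* = 1228/9 and P* = 2425/27.
With the subsidy, sellers receive Ps = Pb + 30 for each unit, where Pb is the price buyers pay.
On the curves, Pb = 440/3 - (5/12)Q and Ps = 133/3 + (1/3)Q; the wedge Ps − Pb = 30 gives 133/3 + (1/3)Q − (440/3 - (5/12)Q) = 30, so Q' = 1588/9.
Then Pb = 440/3 − (5/12)·(1588/9) = 1975/27 and Ps = 133/3 + (1/3)·(1588/9) = 2785/27.
Buyers' price falls by P* − Pb = 2425/27 − 1975/27 = 50/3; sellers' price rises by Ps − P* = 2785/27 − 2425/27 = 40/3.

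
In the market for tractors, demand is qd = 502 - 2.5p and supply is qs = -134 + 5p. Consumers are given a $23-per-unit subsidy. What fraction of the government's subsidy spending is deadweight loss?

DWL / government spending = 23/394

Pre-subsidy: 502 - 2.5p = -134 + 5p gives p* = 84.8, q* = 290.
With the rebate, buyers effectively pay pb = ps − 23, where ps is the price sellers receive.
Demand in terms of ps becomes qd = 502 − 2.5(ps − 23) = 559.5 - 2.5ps. Setting this equal to supply: 559.5 - 2.5ps = -134 + 5ps, so ps = 1387/15.
Buyers pay pb = 1387/15 − 23 = 1042/15; q' = -134 + 5·(1387/15) = 985/3.
ΔCS = ½(290 + 985/3)(84.8 − 1042/15) = 42665/9; ΔPS = ½(290 + 985/3)(1387/15 − 84.8) = 42665/18.
Government spending = 23 × 985/3 = 22655/3.
DWL = ½ × 23 × (985/3 − 290) = 2645/6; fraction = (2645/6) / (22655/3) = 23/394.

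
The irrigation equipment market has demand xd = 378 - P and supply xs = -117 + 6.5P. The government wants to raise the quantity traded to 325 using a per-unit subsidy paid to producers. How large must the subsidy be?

Required subsidy s = 15 per unit

At x = 325, invert demand for the buyer price: Pb = (378 − 325)/1 = 53; invert supply for the seller price: Ps = (325 − (-117))/6.5 = 68.
The subsidy must fill the gap: s = Ps − Pb = 68 − 53 = 15.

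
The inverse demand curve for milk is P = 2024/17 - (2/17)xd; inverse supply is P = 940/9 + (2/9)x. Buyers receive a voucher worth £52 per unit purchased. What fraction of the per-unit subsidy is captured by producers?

Pre-subsidy: 2024/17 - (2/17)x = 940/9 + (2/9)x gives x* = 43 and P* = 114.
With the rebate, buyers effectively pay Pb = Ps − 52, where Ps is the price sellers receive.
On the curves, Pb = 2024/17 - (2/17)x and Ps = 940/9 + (2/9)x; the wedge Ps − Pb = 52 gives 940/9 + (2/9)x − (2024/17 - (2/17)x) = 52, so x' = 196.
Then Pb = 2024/17 − (2/17)·196 = 96 and Ps = 940/9 + (2/9)·196 = 148.
Buyers' price falls by P* − Pb = 114 − 96 = 18; sellers' price rises by Ps − P* = 148 − 114 = 34.
So producers capture 34/52 = 17/26 of each unit of subsidy.

Producer share = 17/26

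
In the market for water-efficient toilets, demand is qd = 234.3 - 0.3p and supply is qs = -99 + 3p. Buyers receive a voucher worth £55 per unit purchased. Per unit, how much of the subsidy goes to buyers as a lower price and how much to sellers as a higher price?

Buyers gain £50 per unit; sellers gain £5 per unit

Pre-subsidy: 234.3 - 0.3p = -99 + 3p gives p* = 101, q* = 204.
With the rebate, buyers effectively pay pb = ps − 55, where ps is the price sellers receive.
Demand in terms of ps becomes qd = 234.3 − 0.3(ps − 55) = 250.8 - 0.3ps. Setting this equal to supply: 250.8 - 0.3ps = -99 + 3ps, so ps = 106.
Buyers pay pb = 106 − 55 = 51; q' = -99 + 3·106 = 219.
Buyers' price falls by p* − pb = 101 − 51 = 50; sellers' price rises by ps − p* = 106 − 101 = 5.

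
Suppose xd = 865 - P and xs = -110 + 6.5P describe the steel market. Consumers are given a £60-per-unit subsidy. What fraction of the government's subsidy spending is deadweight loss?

DWL / government spending = 26/787

Pre-subsidy: 865 - P = -110 + 6.5P gives P* = 130, x* = 735.
With the rebate, buyers effectively pay Pb = Ps − 60, where Ps is the price sellers receive.
Demand in terms of Ps becomes xd = 865 − 1(Ps − 60) = 925 - Ps. Setting this equal to supply: 925 - Ps = -110 + 6.5Ps, so Ps = 138.
Buyers pay Pb = 138 − 60 = 78; x' = -110 + 6.5·138 = 787.
ΔCS = ½(735 + 787)(130 − 78) = 39572; ΔPS = ½(735 + 787)(138 − 130) = 6088.
Government spending = 60 × 787 = 47220.
DWL = ½ × 60 × (787 − 735) = 1560; fraction = 1560 / 47220 = 26/787.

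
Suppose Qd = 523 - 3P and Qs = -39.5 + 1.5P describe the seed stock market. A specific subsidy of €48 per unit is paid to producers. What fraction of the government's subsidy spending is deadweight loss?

DWL / government spending = 6/49

Pre-subsidy: 523 - 3P = -39.5 + 1.5P gives P* = 125, Q* = 148.
With the subsidy, sellers receive Ps = Pb + 48 for each unit, where Pb is the price buyers pay.
Supply in terms of Pb becomes Qs = -39.5 + 1.5(Pb + 48) = 32.5 + 1.5Pb. Setting this equal to demand: 523 - 3Pb = 32.5 + 1.5Pb, so Pb = 109.
Sellers receive Ps = 109 + 48 = 157; Q' = 523 − 3·109 = 196.
ΔCS = ½(148 + 196)(125 − 109) = 2752; ΔPS = ½(148 + 196)(157 − 125) = 5504.
Government spending = 48 × 196 = 9408.
DWL = ½ × 48 × (196 − 148) = 1152; fraction = 1152 / 9408 = 6/49.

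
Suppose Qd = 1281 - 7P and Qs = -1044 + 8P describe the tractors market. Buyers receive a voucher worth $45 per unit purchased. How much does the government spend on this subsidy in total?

Government cost = $16380

Pre-subsidy: 1281 - 7P = -1044 + 8P gives P* = 155, Q* = 196.
With the rebate, buyers effectively pay Pb = Ps − 45, where Ps is the price sellers receive.
Demand in terms of Ps becomes Qd = 1281 − 7(Ps − 45) = 1596 - 7Ps. Setting this equal to supply: 1596 - 7Ps = -1044 + 8Ps, so Ps = 176.
Buyers pay Pb = 176 − 45 = 131; Q' = -1044 + 8·176 = 364.
Government outlay = subsidy × quantity = 45 × 364 = 16380.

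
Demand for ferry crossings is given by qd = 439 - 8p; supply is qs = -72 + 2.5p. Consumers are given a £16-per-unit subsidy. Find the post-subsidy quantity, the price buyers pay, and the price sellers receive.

Pre-subsidy: 439 - 8p = -72 + 2.5p gives p* = 146/3, q* = 149/3.
With the rebate, buyers effectively pay pb = ps − 16, where ps is the price sellers receive.
Demand in terms of ps becomes qd = 439 − 8(ps − 16) = 567 - 8ps. Setting this equal to supply: 567 - 8ps = -72 + 2.5ps, so ps = 426/7.
Buyers pay pb = 426/7 − 16 = 314/7; q' = -72 + 2.5·(426/7) = 561/7.

q' = 561/7; buyers pay 314/7; sellers receive 426/7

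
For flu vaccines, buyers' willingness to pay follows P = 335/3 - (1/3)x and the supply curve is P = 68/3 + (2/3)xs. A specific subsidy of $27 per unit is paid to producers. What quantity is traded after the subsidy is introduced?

x' = 116

Pre-subsidy: 335/3 - (1/3)x = 68/3 + (2/3)x gives x* = 89 and P* = 82.
With the subsidy, sellers receive Ps = Pb + 27 for each unit, where Pb is the price buyers pay.
On the curves, Pb = 335/3 - (1/3)x and Ps = 68/3 + (2/3)x; the wedge Ps − Pb = 27 gives 68/3 + (2/3)x − (335/3 - (1/3)x) = 27, so x' = 116.
Then Pb = 335/3 − (1/3)·116 = 73 and Ps = 68/3 + (2/3)·116 = 100.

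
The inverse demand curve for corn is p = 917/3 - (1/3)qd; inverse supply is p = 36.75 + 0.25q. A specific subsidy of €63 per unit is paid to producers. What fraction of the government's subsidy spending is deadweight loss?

Pre-subsidy: 917/3 - (1/3)q = 36.75 + 0.25q gives q* = 461 and p* = 152.
With the subsidy, sellers receive ps = pb + 63 for each unit, where pb is the price buyers pay.
On the curves, pb = 917/3 - (1/3)q and ps = 36.75 + 0.25q; the wedge ps − pb = 63 gives 36.75 + 0.25q − (917/3 - (1/3)q) = 63, so q' = 569.
Then pb = 917/3 − (1/3)·569 = 116 and ps = 36.75 + 0.25·569 = 179.
ΔCS = ½(461 + 569)(152 − 116) = 18540; ΔPS = ½(461 + 569)(179 − 152) = 13905.
Government spending = 63 × 569 = 35847.
DWL = ½ × 63 × (569 − 461) = 3402; fraction = 3402 / 35847 = 54/569.

DWL / government spending = 54/569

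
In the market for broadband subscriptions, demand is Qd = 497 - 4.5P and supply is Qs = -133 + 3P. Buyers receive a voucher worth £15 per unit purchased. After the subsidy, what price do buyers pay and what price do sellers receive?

Pre-subsidy: 497 - 4.5P = -133 + 3P gives P* = 84, Q* = 119.
With the rebate, buyers effectively pay Pb = Ps − 15, where Ps is the price sellers receive.
Demand in terms of Ps becomes Qd = 497 − 4.5(Ps − 15) = 564.5 - 4.5Ps. Setting this equal to supply: 564.5 - 4.5Ps = -133 + 3Ps, so Ps = 93.
Buyers pay Pb = 93 − 15 = 78; Q' = -133 + 3·93 = 146.

Buyers pay £78; sellers receive £93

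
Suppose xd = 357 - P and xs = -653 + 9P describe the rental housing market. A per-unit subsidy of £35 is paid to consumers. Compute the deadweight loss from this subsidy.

Pre-subsidy: 357 - P = -653 + 9P gives P* = 101, x* = 256.
With the rebate, buyers effectively pay Pb = Ps − 35, where Ps is the price sellers receive.
Demand in terms of Ps becomes xd = 357 − 1(Ps − 35) = 392 - Ps. Setting this equal to supply: 392 - Ps = -653 + 9Ps, so Ps = 104.5.
Buyers pay Pb = 104.5 − 35 = 69.5; x' = -653 + 9·104.5 = 287.5.
The subsidy expands output by 287.5 − 256 = 31.5 past the efficient level; on those units the gap between marginal cost and willingness to pay runs from 0 up to 35.
DWL = ½ × 35 × 31.5 = 551.25.

Deadweight loss = £551.25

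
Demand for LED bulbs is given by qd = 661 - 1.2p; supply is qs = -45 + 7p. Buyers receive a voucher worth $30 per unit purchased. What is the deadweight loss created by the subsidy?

Deadweight loss = 18900/41

Pre-subsidy: 661 - 1.2p = -45 + 7p gives p* = 3530/41, q* = 22865/41.
With the rebate, buyers effectively pay pb = ps − 30, where ps is the price sellers receive.
Demand in terms of ps becomes qd = 661 − 1.2(ps − 30) = 697 - 1.2ps. Setting this equal to supply: 697 - 1.2ps = -45 + 7ps, so ps = 3710/41.
Buyers pay pb = 3710/41 − 30 = 2480/41; q' = -45 + 7·(3710/41) = 24125/41.
The subsidy expands output by 24125/41 − 22865/41 = 1260/41 past the efficient level; on those units the gap between marginal cost and willingness to pay runs from 0 up to 30.
DWL = ½ × 30 × 1260/41 = 18900/41.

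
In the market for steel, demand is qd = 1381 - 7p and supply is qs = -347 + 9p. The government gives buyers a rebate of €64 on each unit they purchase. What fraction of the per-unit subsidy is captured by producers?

Pre-subsidy: 1381 - 7p = -347 + 9p gives p* = 108, q* = 625.
With the rebate, buyers effectively pay pb = ps − 64, where ps is the price sellers receive.
Demand in terms of ps becomes qd = 1381 − 7(ps − 64) = 1829 - 7ps. Setting this equal to supply: 1829 - 7ps = -347 + 9ps, so ps = 136.
Buyers pay pb = 136 − 64 = 72; q' = -347 + 9·136 = 877.
Buyers' price falls by p* − pb = 108 − 72 = 36; sellers' price rises by ps − p* = 136 − 108 = 28.
So producers capture 28/64 = 0.4375 of each unit of subsidy.

Producer share = 0.4375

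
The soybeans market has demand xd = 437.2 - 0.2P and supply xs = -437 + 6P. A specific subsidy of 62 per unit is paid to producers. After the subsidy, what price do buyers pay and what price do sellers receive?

Pre-subsidy: 437.2 - 0.2P = -437 + 6P gives P* = 141, x* = 409.
With the subsidy, sellers receive Ps = Pb + 62 for each unit, where Pb is the price buyers pay.
Supply in terms of Pb becomes xs = -437 + 6(Pb + 62) = -65 + 6Pb. Setting this equal to demand: 437.2 - 0.2Pb = -65 + 6Pb, so Pb = 81.
Sellers receive Ps = 81 + 62 = 143; x' = 437.2 − 0.2·81 = 421.

Buyers pay 81; sellers receive 143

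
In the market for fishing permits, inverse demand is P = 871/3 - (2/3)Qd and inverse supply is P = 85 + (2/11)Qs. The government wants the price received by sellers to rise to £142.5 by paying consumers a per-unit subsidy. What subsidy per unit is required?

At a seller price of 142.5, quantity supplied is -467.5 + 5.5·142.5 = 316.25.
Buyers absorb 316.25 only when they pay Pb = 871/3 − (2/3)·316.25 = 79.5.
s = Ps − Pb = 142.5 − 79.5 = 63.

Required subsidy s = £63 per unit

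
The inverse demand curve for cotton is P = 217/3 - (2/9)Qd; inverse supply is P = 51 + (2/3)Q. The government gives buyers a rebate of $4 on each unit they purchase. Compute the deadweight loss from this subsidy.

Deadweight loss = $9

Pre-subsidy: 217/3 - (2/9)Q = 51 + (2/3)Q gives Q* = 24 and P* = 67.
With the rebate, buyers effectively pay Pb = Ps − 4, where Ps is the price sellers receive.
On the curves, Pb = 217/3 - (2/9)Q and Ps = 51 + (2/3)Q; the wedge Ps − Pb = 4 gives 51 + (2/3)Q − (217/3 - (2/9)Q) = 4, so Q' = 28.5.
Then Pb = 217/3 − (2/9)·28.5 = 66 and Ps = 51 + (2/3)·28.5 = 70.
The subsidy expands output by 28.5 − 24 = 4.5 past the efficient level; on those units the gap between marginal cost and willingness to pay runs from 0 up to 4.
DWL = ½ × 4 × 4.5 = 9.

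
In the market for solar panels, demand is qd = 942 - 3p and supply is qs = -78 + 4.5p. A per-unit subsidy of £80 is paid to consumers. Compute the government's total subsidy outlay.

Government cost = £54240

Pre-subsidy: 942 - 3p = -78 + 4.5p gives p* = 136, q* = 534.
With the rebate, buyers effectively pay pb = ps − 80, where ps is the price sellers receive.
Demand in terms of ps becomes qd = 942 − 3(ps − 80) = 1182 - 3ps. Setting this equal to supply: 1182 - 3ps = -78 + 4.5ps, so ps = 168.
Buyers pay pb = 168 − 80 = 88; q' = -78 + 4.5·168 = 678.
Government outlay = subsidy × quantity = 80 × 678 = 54240.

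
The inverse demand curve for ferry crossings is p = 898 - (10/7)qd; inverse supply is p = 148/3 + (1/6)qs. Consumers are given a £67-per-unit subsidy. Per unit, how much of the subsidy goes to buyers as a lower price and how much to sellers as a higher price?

Pre-subsidy: 898 - (10/7)q = 148/3 + (1/6)q gives q* = 532 and p* = 138.
With the rebate, buyers effectively pay pb = ps − 67, where ps is the price sellers receive.
On the curves, pb = 898 - (10/7)q and ps = 148/3 + (1/6)q; the wedge ps − pb = 67 gives 148/3 + (1/6)q − (898 - (10/7)q) = 67, so q' = 574.
Then pb = 898 − (10/7)·574 = 78 and ps = 148/3 + (1/6)·574 = 145.
Buyers' price falls by p* − pb = 138 − 78 = 60; sellers' price rises by ps − p* = 145 − 138 = 7.

Buyers gain £60 per unit; sellers gain £7 per unit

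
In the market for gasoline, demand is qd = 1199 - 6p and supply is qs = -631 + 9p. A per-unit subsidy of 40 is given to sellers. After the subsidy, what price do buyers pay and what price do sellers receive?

Buyers pay 98; sellers receive 138

Pre-subsidy: 1199 - 6p = -631 + 9p gives p* = 122, q* = 467.
With the subsidy, sellers receive ps = pb + 40 for each unit, where pb is the price buyers pay.
Supply in terms of pb becomes qs = -631 + 9(pb + 40) = -271 + 9pb. Setting this equal to demand: 1199 - 6pb = -271 + 9pb, so pb = 98.
Sellers receive ps = 98 + 40 = 138; q' = 1199 − 6·98 = 611.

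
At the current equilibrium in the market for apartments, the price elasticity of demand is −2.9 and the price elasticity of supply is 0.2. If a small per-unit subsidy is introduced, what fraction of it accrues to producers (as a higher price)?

Producer share = 29/31

For a small subsidy around the equilibrium, the benefit split depends on the relative slopes, which at a point are proportional to the elasticities.
Buyer share = εs/(εs + |εd|) = 0.2/(0.2 + 2.9) = 2/31; seller share = |εd|/(εs + |εd|) = 29/31.
So producers capture 29/31 of the subsidy.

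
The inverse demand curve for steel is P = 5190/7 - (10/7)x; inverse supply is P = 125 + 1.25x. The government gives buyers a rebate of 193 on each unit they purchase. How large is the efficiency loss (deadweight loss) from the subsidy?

Deadweight loss = 521486/75

Pre-subsidy: 5190/7 - (10/7)x = 125 + 1.25x gives x* = 3452/15 and P* = 1238/3.
With the rebate, buyers effectively pay Pb = Ps − 193, where Ps is the price sellers receive.
On the curves, Pb = 5190/7 - (10/7)x and Ps = 125 + 1.25x; the wedge Ps − Pb = 193 gives 125 + 1.25x − (5190/7 - (10/7)x) = 193, so x' = 22664/75.
Then Pb = 5190/7 − (10/7)·(22664/75) = 4646/15 and Ps = 125 + 1.25·(22664/75) = 7541/15.
The subsidy expands output by 22664/75 − 3452/15 = 5404/75 past the efficient level; on those units the gap between marginal cost and willingness to pay runs from 0 up to 193.
DWL = ½ × 193 × 5404/75 = 521486/75.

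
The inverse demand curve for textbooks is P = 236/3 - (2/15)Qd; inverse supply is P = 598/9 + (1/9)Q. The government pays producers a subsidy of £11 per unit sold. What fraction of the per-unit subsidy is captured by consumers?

Consumer share = 6/11

Pre-subsidy: 236/3 - (2/15)Q = 598/9 + (1/9)Q gives Q* = 50 and P* = 72.
With the subsidy, sellers receive Ps = Pb + 11 for each unit, where Pb is the price buyers pay.
On the curves, Pb = 236/3 - (2/15)Q and Ps = 598/9 + (1/9)Q; the wedge Ps − Pb = 11 gives 598/9 + (1/9)Q − (236/3 - (2/15)Q) = 11, so Q' = 95.
Then Pb = 236/3 − (2/15)·95 = 66 and Ps = 598/9 + (1/9)·95 = 77.
Buyers' price falls by P* − Pb = 72 − 66 = 6; sellers' price rises by Ps − P* = 77 − 72 = 5.
So consumers capture 6/11 = 6/11 of each unit of subsidy.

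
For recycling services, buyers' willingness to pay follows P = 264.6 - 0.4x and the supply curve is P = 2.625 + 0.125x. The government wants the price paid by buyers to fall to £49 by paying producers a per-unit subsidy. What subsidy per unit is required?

At a buyer price of 49, quantity demanded is 661.5 − 2.5·49 = 539.
Sellers supply 539 only when they receive Ps = 2.625 + 0.125·539 = 70.
s = Ps − Pb = 70 − 49 = 21.

Required subsidy s = £21 per unit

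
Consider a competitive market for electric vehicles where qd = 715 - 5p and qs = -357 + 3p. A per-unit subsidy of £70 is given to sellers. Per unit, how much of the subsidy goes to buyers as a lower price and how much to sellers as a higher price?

Buyers gain £26.25 per unit; sellers gain £43.75 per unit

Pre-subsidy: 715 - 5p = -357 + 3p gives p* = 134, q* = 45.
With the subsidy, sellers receive ps = pb + 70 for each unit, where pb is the price buyers pay.
Supply in terms of pb becomes qs = -357 + 3(pb + 70) = -147 + 3pb. Setting this equal to demand: 715 - 5pb = -147 + 3pb, so pb = 107.75.
Sellers receive ps = 107.75 + 70 = 177.75; q' = 715 − 5·107.75 = 176.25.
Buyers' price falls by p* − pb = 134 − 107.75 = 26.25; sellers' price rises by ps − p* = 177.75 − 134 = 43.75.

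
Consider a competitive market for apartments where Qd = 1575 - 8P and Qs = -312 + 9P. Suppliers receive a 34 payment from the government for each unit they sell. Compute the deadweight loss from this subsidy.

Pre-subsidy: 1575 - 8P = -312 + 9P gives P* = 111, Q* = 687.
With the subsidy, sellers receive Ps = Pb + 34 for each unit, where Pb is the price buyers pay.
Supply in terms of Pb becomes Qs = -312 + 9(Pb + 34) = -6 + 9Pb. Setting this equal to demand: 1575 - 8Pb = -6 + 9Pb, so Pb = 93.
Sellers receive Ps = 93 + 34 = 127; Q' = 1575 − 8·93 = 831.
The subsidy expands output by 831 − 687 = 144 past the efficient level; on those units the gap between marginal cost and willingness to pay runs from 0 up to 34.
DWL = ½ × 34 × 144 = 2448.

Deadweight loss = 2448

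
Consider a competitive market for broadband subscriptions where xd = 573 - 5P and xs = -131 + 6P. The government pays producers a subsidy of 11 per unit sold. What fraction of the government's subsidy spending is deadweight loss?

Pre-subsidy: 573 - 5P = -131 + 6P gives P* = 64, x* = 253.
With the subsidy, sellers receive Ps = Pb + 11 for each unit, where Pb is the price buyers pay.
Supply in terms of Pb becomes xs = -131 + 6(Pb + 11) = -65 + 6Pb. Setting this equal to demand: 573 - 5Pb = -65 + 6Pb, so Pb = 58.
Sellers receive Ps = 58 + 11 = 69; x' = 573 − 5·58 = 283.
ΔCS = ½(253 + 283)(64 − 58) = 1608; ΔPS = ½(253 + 283)(69 − 64) = 1340.
Government spending = 11 × 283 = 3113.
DWL = ½ × 11 × (283 − 253) = 165; fraction = 165 / 3113 = 15/283.

DWL / government spending = 15/283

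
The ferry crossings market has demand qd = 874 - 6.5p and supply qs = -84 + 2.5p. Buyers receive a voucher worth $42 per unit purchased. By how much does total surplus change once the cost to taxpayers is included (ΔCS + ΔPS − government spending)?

Net change in total surplus = -$1592.5

Pre-subsidy: 874 - 6.5p = -84 + 2.5p gives p* = 958/9, q* = 1639/9.
With the rebate, buyers effectively pay pb = ps − 42, where ps is the price sellers receive.
Demand in terms of ps becomes qd = 874 − 6.5(ps − 42) = 1147 - 6.5ps. Setting this equal to supply: 1147 - 6.5ps = -84 + 2.5ps, so ps = 1231/9.
Buyers pay pb = 1231/9 − 42 = 853/9; q' = -84 + 2.5·(1231/9) = 4643/18.
ΔCS = ½(1639/9 + 4643/18)(958/9 − 853/9) = 277235/108; ΔPS = ½(1639/9 + 4643/18)(1231/9 − 958/9) = 720811/108.
Government spending = 42 × 4643/18 = 32501/3.
Net change = 277235/108 + 720811/108 − 32501/3 = -1592.5. The loss equals the DWL triangle ½·42·455/6.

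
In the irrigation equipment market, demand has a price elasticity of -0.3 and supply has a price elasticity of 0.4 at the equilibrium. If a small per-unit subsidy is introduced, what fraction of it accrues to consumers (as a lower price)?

Consumer share = 4/7

For a small subsidy around the equilibrium, the benefit split depends on the relative slopes, which at a point are proportional to the elasticities.
Buyer share = εs/(εs + |εd|) = 0.4/(0.4 + 0.3) = 4/7; seller share = |εd|/(εs + |εd|) = 3/7.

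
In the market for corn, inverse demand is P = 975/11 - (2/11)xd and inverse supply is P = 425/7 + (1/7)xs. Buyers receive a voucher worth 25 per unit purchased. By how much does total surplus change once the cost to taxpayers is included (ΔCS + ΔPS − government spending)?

Pre-subsidy: 975/11 - (2/11)x = 425/7 + (1/7)x gives x* = 86 and P* = 73.
With the rebate, buyers effectively pay Pb = Ps − 25, where Ps is the price sellers receive.
On the curves, Pb = 975/11 - (2/11)x and Ps = 425/7 + (1/7)x; the wedge Ps − Pb = 25 gives 425/7 + (1/7)x − (975/11 - (2/11)x) = 25, so x' = 163.
Then Pb = 975/11 − (2/11)·163 = 59 and Ps = 425/7 + (1/7)·163 = 84.
ΔCS = ½(86 + 163)(73 − 59) = 1743; ΔPS = ½(86 + 163)(84 − 73) = 1369.5.
Government spending = 25 × 163 = 4075.
Net change = 1743 + 1369.5 − 4075 = -962.5. The loss equals the DWL triangle ½·25·77.

Net change in total surplus = -962.5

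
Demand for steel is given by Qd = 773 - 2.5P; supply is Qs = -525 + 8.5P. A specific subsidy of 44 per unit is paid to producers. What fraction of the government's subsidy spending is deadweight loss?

DWL / government spending = 85/1126

Pre-subsidy: 773 - 2.5P = -525 + 8.5P gives P* = 118, Q* = 478.
With the subsidy, sellers receive Ps = Pb + 44 for each unit, where Pb is the price buyers pay.
Supply in terms of Pb becomes Qs = -525 + 8.5(Pb + 44) = -151 + 8.5Pb. Setting this equal to demand: 773 - 2.5Pb = -151 + 8.5Pb, so Pb = 84.
Sellers receive Ps = 84 + 44 = 128; Q' = 773 − 2.5·84 = 563.
ΔCS = ½(478 + 563)(118 − 84) = 17697; ΔPS = ½(478 + 563)(128 − 118) = 5205.
Government spending = 44 × 563 = 24772.
DWL = ½ × 44 × (563 − 478) = 1870; fraction = 1870 / 24772 = 85/1126.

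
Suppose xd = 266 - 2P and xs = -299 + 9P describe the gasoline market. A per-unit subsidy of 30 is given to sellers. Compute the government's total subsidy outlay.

Government cost = 70080/11

Pre-subsidy: 266 - 2P = -299 + 9P gives P* = 565/11, x* = 1796/11.
With the subsidy, sellers receive Ps = Pb + 30 for each unit, where Pb is the price buyers pay.
Supply in terms of Pb becomes xs = -299 + 9(Pb + 30) = -29 + 9Pb. Setting this equal to demand: 266 - 2Pb = -29 + 9Pb, so Pb = 295/11.
Sellers receive Ps = 295/11 + 30 = 625/11; x' = 266 − 2·(295/11) = 2336/11.
Government outlay = subsidy × quantity = 30 × 2336/11 = 70080/11.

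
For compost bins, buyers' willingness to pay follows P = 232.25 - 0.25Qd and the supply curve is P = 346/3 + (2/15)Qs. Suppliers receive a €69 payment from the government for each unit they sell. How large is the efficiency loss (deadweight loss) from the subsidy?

Pre-subsidy: 232.25 - 0.25Q = 346/3 + (2/15)Q gives Q* = 305 and P* = 156.
With the subsidy, sellers receive Ps = Pb + 69 for each unit, where Pb is the price buyers pay.
On the curves, Pb = 232.25 - 0.25Q and Ps = 346/3 + (2/15)Q; the wedge Ps − Pb = 69 gives 346/3 + (2/15)Q − (232.25 - 0.25Q) = 69, so Q' = 485.
Then Pb = 232.25 − 0.25·485 = 111 and Ps = 346/3 + (2/15)·485 = 180.
The subsidy expands output by 485 − 305 = 180 past the efficient level; on those units the gap between marginal cost and willingness to pay runs from 0 up to 69.
DWL = ½ × 69 × 180 = 6210.

Deadweight loss = €6210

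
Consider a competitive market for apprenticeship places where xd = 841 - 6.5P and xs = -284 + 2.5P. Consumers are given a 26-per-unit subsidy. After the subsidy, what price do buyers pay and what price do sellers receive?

Pre-subsidy: 841 - 6.5P = -284 + 2.5P gives P* = 125, x* = 28.5.
With the rebate, buyers effectively pay Pb = Ps − 26, where Ps is the price sellers receive.
Demand in terms of Ps becomes xd = 841 − 6.5(Ps − 26) = 1010 - 6.5Ps. Setting this equal to supply: 1010 - 6.5Ps = -284 + 2.5Ps, so Ps = 1294/9.
Buyers pay Pb = 1294/9 − 26 = 1060/9; x' = -284 + 2.5·(1294/9) = 679/9.

Buyers pay 1060/9; sellers receive 1294/9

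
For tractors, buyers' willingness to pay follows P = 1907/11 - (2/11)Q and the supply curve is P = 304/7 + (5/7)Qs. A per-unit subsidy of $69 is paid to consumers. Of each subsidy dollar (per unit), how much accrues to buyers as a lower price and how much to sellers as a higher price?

Pre-subsidy: 1907/11 - (2/11)Q = 304/7 + (5/7)Q gives Q* = 145 and P* = 147.
With the rebate, buyers effectively pay Pb = Ps − 69, where Ps is the price sellers receive.
On the curves, Pb = 1907/11 - (2/11)Q and Ps = 304/7 + (5/7)Q; the wedge Ps − Pb = 69 gives 304/7 + (5/7)Q − (1907/11 - (2/11)Q) = 69, so Q' = 222.
Then Pb = 1907/11 − (2/11)·222 = 133 and Ps = 304/7 + (5/7)·222 = 202.
Buyers' price falls by P* − Pb = 147 − 133 = 14; sellers' price rises by Ps − P* = 202 − 147 = 55.

Buyers gain $14 per unit; sellers gain $55 per unit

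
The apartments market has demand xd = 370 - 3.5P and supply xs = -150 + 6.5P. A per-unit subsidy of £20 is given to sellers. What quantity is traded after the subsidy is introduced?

Pre-subsidy: 370 - 3.5P = -150 + 6.5P gives P* = 52, x* = 188.
With the subsidy, sellers receive Ps = Pb + 20 for each unit, where Pb is the price buyers pay.
Supply in terms of Pb becomes xs = -150 + 6.5(Pb + 20) = -20 + 6.5Pb. Setting this equal to demand: 370 - 3.5Pb = -20 + 6.5Pb, so Pb = 39.
Sellers receive Ps = 39 + 20 = 59; x' = 370 − 3.5·39 = 233.5.

x' = 233.5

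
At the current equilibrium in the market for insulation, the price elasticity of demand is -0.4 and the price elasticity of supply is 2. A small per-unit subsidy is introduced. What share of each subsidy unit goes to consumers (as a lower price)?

For a small subsidy around the equilibrium, the benefit split depends on the relative slopes, which at a point are proportional to the elasticities.
Buyer share = εs/(εs + |εd|) = 2/(2 + 0.4) = 5/6; seller share = |εd|/(εs + |εd|) = 1/6.

Consumer share = 5/6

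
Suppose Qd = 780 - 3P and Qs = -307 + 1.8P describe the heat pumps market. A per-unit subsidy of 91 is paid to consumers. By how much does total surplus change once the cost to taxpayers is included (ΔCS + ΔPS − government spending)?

Net change in total surplus = -4658.0625

Pre-subsidy: 780 - 3P = -307 + 1.8P gives P* = 5435/24, Q* = 100.625.
With the rebate, buyers effectively pay Pb = Ps − 91, where Ps is the price sellers receive.
Demand in terms of Ps becomes Qd = 780 − 3(Ps − 91) = 1053 - 3Ps. Setting this equal to supply: 1053 - 3Ps = -307 + 1.8Ps, so Ps = 850/3.
Buyers pay Pb = 850/3 − 91 = 577/3; Q' = -307 + 1.8·(850/3) = 203.
ΔCS = ½(100.625 + 203)(5435/24 − 577/3) = 5180.6015625; ΔPS = ½(100.625 + 203)(850/3 − 5435/24) = 8634.3359375.
Government spending = 91 × 203 = 18473.
Net change = 5180.6015625 + 8634.3359375 − 18473 = -4658.0625. The loss equals the DWL triangle ½·91·102.375.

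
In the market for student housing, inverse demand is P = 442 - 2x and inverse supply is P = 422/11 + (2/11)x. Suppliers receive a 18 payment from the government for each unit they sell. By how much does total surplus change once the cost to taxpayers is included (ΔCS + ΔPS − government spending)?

Net change in total surplus = -74.25

Pre-subsidy: 442 - 2x = 422/11 + (2/11)x gives x* = 185 and P* = 72.
With the subsidy, sellers receive Ps = Pb + 18 for each unit, where Pb is the price buyers pay.
On the curves, Pb = 442 - 2x and Ps = 422/11 + (2/11)x; the wedge Ps − Pb = 18 gives 422/11 + (2/11)x − (442 - 2x) = 18, so x' = 193.25.
Then Pb = 442 − 2·193.25 = 55.5 and Ps = 422/11 + (2/11)·193.25 = 73.5.
ΔCS = ½(185 + 193.25)(72 − 55.5) = 3120.5625; ΔPS = ½(185 + 193.25)(73.5 − 72) = 283.6875.
Government spending = 18 × 193.25 = 3478.5.
Net change = 3120.5625 + 283.6875 − 3478.5 = -74.25. The loss equals the DWL triangle ½·18·8.25.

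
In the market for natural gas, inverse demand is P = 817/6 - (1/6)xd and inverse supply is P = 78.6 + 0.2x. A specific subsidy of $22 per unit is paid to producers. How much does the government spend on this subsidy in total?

Pre-subsidy: 817/6 - (1/6)x = 78.6 + 0.2x gives x* = 157 and P* = 110.
With the subsidy, sellers receive Ps = Pb + 22 for each unit, where Pb is the price buyers pay.
On the curves, Pb = 817/6 - (1/6)x and Ps = 78.6 + 0.2x; the wedge Ps − Pb = 22 gives 78.6 + 0.2x − (817/6 - (1/6)x) = 22, so x' = 217.
Then Pb = 817/6 − (1/6)·217 = 100 and Ps = 78.6 + 0.2·217 = 122.
Government outlay = subsidy × quantity = 22 × 217 = 4774.

Government cost = $4774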